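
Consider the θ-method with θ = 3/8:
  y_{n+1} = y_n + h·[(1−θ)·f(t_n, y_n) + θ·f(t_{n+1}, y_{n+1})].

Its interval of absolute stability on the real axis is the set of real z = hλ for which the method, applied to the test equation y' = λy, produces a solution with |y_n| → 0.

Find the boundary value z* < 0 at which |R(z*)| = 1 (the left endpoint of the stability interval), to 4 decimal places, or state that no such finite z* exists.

z* = -8.0000.

Test eqn y'=λy, z=hλ:
  y_{n+1} = y_n + z·[5/8·y_n + 3/8·y_{n+1}] ⇒ (1 − 3/8z)y_{n+1} = (1 + 5/8z)y_n
  R(z) = (1 + 5/8z)/(1 − 3/8z).

Find x<0 with |R(x)|<1.
x=-0.6: |R|=0.5102
R=−1: 1+5/8x = −1+3/8x ⇒ -1/4x=2 ⇒ x=2/(-1/4)=-8.0000
Confirm numerically:
  x=-5.875: |R|=0.83415 <1
  x=-4.262: |R|=0.64033 <1
  x=-3.588: |R|=0.52974 <1
  x=-8.538: |R|=1.03201 >1
  x=-8.521: |R|=1.03105 >1
  x=-8.151: |R|=1.00931 >1
So |R|<1 on (-8.0000, 0).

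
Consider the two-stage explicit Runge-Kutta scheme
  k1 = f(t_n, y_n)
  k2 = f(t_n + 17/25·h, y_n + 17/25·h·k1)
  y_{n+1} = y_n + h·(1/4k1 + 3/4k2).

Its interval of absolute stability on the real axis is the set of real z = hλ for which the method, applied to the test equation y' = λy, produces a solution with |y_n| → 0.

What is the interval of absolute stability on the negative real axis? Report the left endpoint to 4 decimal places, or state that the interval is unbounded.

(-1.9608, 0).

Set f=λy, z=hλ:
  k1=λy_n ⇒ h·k1=z·y_n;  k2=λ(1+17/25z)y_n ⇒ h·k2=z(1+17/25z)y_n
  y_{n+1}/y_n = 1 + 1/4z + 3/4z(1+17/25z) = 1 + z + 51/100z²
  Hence R(z) = 1 + z + 51/100z².

Boundary: |R(x)|=1, x<0.
x=-0.83: |R|=0.5213
R=1: x+51/100x²=0 ⇒ x=−100/51=-1.9608; min R=1−1/(4·51/100)=0.5098>−1
Confirm numerically:
  x=-1.602: |R|=0.70687 <1
  x=-1.595: |R|=0.70245 <1
  x=-1.210: |R|=0.53669 <1
  x=-0.855: |R|=0.51782 <1
  x=-2.204: |R|=1.27338 >1
  x=-1.982: |R|=1.02145 >1
Interval (-1.9608, 0).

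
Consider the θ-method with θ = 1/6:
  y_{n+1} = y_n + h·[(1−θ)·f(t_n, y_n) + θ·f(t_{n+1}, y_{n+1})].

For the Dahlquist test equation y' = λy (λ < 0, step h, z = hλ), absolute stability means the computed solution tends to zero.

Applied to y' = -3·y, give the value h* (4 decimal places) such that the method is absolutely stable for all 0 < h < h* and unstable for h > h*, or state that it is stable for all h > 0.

With y'=λy (z=hλ):
  y_{n+1} = y_n + z·[5/6·y_n + 1/6·y_{n+1}] ⇒ (1 − 1/6z)y_{n+1} = (1 + 5/6z)y_n
  R(z) = (1 + 5/6z)/(1 − 1/6z).

Need |R(x)|<1, x<0.
x=-0.39: |R|=0.6338
R=−1: 1+5/6x = −1+1/6x ⇒ -2/3x=2 ⇒ x=2/(-2/3)=-3.0000
Confirm numerically:
  x=-2.614: |R|=0.82076 <1
  x=-2.429: |R|=0.72903 <1
  x=-2.085: |R|=0.54731 <1
  x=-1.868: |R|=0.42450 <1
  x=-3.477: |R|=1.20133 >1
  x=-3.188: |R|=1.08185 >1
Interval (-3.0000, 0).

(-3.0000,0); λ=-3 ⇒ h* = (3)/3 = 1.0000.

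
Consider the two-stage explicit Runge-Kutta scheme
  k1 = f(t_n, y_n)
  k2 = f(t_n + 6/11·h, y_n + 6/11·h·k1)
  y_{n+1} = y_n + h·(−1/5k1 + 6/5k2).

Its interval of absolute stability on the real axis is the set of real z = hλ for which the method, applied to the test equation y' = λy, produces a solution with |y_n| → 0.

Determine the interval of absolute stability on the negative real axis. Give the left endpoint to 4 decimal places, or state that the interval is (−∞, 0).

On y'=λy, z=hλ:
  k1=λy_n ⇒ h·k1=z·y_n;  k2=λ(1+6/11z)y_n ⇒ h·k2=z(1+6/11z)y_n
  y_{n+1}/y_n = 1 − 1/5z + 6/5z(1+6/11z) = 1 + z + 36/55z²
  Hence R(z) = 1 + z + 36/55z².

Boundary: |R(x)|=1, x<0.
x=-1.09: |R|=0.6877
R=1: x+36/55x²=0 ⇒ x=−55/36=-1.5278; min R=1−1/(4·36/55)=0.6181>−1
Confirm numerically:
  x=-1.285: |R|=0.79580 <1
  x=-0.940: |R|=0.63836 <1
  x=-0.816: |R|=0.61983 <1
  x=-0.639: |R|=0.62826 <1
  x=-1.824: |R|=1.35366 >1
  x=-1.750: |R|=1.25455 >1
So |R|<1 on (-1.5278, 0).

(-1.5278, 0).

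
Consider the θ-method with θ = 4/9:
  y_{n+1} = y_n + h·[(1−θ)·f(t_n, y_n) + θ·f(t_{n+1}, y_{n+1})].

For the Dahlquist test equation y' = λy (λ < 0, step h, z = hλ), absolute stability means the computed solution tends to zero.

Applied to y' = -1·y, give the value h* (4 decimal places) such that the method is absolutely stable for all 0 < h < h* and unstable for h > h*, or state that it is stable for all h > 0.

(-18.0000,0); λ=-1 ⇒ h* = (18)/1 = 18.0000.

With y'=λy (z=hλ):
  y_{n+1} = y_n + z·[5/9·y_n + 4/9·y_{n+1}] ⇒ (1 − 4/9z)y_{n+1} = (1 + 5/9z)y_n
  R(z) = (1 + 5/9z)/(1 − 4/9z).

Boundary: |R(x)|=1, x<0.
x=-1.02: |R|=0.2982
R=−1: 1+5/9x = −1+4/9x ⇒ -1/9x=2 ⇒ x=2/(-1/9)=-18.0000
Confirm numerically:
  x=-15.701: |R|=0.96798 <1
  x=-13.917: |R|=0.93686 <1
  x=-9.839: |R|=0.83123 <1
  x=-8.164: |R|=0.76388 <1
  x=-18.249: |R|=1.00304 >1
  x=-18.236: |R|=1.00288 >1
  x=-18.195: |R|=1.00238 >1
Stable set (-18.0000, 0).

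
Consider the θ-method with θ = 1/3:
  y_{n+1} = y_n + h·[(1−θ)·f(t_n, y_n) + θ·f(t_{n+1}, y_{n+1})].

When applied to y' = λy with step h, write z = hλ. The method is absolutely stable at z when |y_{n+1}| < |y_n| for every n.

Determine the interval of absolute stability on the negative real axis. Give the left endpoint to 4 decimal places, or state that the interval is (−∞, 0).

Set f=λy, z=hλ:
  y_{n+1} = y_n + z·[2/3·y_n + 1/3·y_{n+1}] ⇒ (1 − 1/3z)y_{n+1} = (1 + 2/3z)y_n
  R(z) = (1 + 2/3z)/(1 − 1/3z).

Need |R(x)|<1, x<0.
x=-0.6: |R|=0.5000
R=−1: 1+2/3x = −1+1/3x ⇒ -1/3x=2 ⇒ x=2/(-1/3)=-6.0000
Confirm numerically:
  x=-4.836: |R|=0.85145 <1
  x=-4.435: |R|=0.78951 <1
  x=-3.740: |R|=0.66469 <1
  x=-6.504: |R|=1.05303 >1
  x=-6.470: |R|=1.04963 >1
  x=-6.425: |R|=1.04509 >1
Stable set (-6.0000, 0).

(-6.0000, 0).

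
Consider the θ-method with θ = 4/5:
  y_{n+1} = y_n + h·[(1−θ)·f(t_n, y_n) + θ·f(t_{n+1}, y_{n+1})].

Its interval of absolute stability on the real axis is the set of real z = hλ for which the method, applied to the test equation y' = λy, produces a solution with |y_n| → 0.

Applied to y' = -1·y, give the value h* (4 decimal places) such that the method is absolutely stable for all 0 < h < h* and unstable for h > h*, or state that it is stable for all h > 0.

interval (−∞, 0). Any h>0 works for λ=-1.

On y'=λy, z=hλ:
  y_{n+1} = y_n + z·[1/5·y_n + 4/5·y_{n+1}] ⇒ (1 − 4/5z)y_{n+1} = (1 + 1/5z)y_n
  ⇒ R(z) = (1 + 1/5z)/(1 − 4/5z).

Solve |R(x)|<1 on ℝ⁻.
x=-1.25: |R|=0.3750
x=-2: |R|=0.2308
x=-10: |R|=0.1111
x=-100: |R|=0.2346
θ=4/5≥1/2 ⇒ |1+1/5x|<|1−4/5x| ∀x<0 ⇒ interval (−∞,0).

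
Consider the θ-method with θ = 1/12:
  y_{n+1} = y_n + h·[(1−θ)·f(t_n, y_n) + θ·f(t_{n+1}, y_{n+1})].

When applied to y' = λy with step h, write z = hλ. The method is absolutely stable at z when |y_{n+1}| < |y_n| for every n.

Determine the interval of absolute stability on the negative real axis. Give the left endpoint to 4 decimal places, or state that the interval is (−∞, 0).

z∈(-2.4000,0).

Set f=λy, z=hλ:
  y_{n+1} = y_n + z·[11/12·y_n + 1/12·y_{n+1}] ⇒ (1 − 1/12z)y_{n+1} = (1 + 11/12z)y_n
  Hence R(z) = (1 + 11/12z)/(1 − 1/12z).

Find x<0 with |R(x)|<1.
x=-0.55: |R|=0.4741
R=−1: 1+11/12x = −1+1/12x ⇒ -5/6x=2 ⇒ x=2/(-5/6)=-2.4000
Confirm numerically:
  x=-2.341: |R|=0.95886 <1
  x=-2.153: |R|=0.82548 <1
  x=-2.103: |R|=0.78941 <1
  x=-1.784: |R|=0.55311 <1
  x=-2.825: |R|=1.28668 >1
  x=-2.577: |R|=1.12142 >1
Interval (-2.4000, 0).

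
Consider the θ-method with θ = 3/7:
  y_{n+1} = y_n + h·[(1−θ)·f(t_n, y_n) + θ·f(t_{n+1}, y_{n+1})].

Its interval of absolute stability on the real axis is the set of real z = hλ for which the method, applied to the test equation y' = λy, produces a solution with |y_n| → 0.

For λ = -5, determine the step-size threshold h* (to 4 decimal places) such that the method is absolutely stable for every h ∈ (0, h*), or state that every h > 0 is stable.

Set f=λy, z=hλ:
  y_{n+1} = y_n + z·[4/7·y_n + 3/7·y_{n+1}] ⇒ (1 − 3/7z)y_{n+1} = (1 + 4/7z)y_n
  ⇒ R(z) = (1 + 4/7z)/(1 − 3/7z).

Need |R(x)|<1, x<0.
x=-0.78: |R|=0.4154
R=−1: 1+4/7x = −1+3/7x ⇒ -1/7x=2 ⇒ x=2/(-1/7)=-14.0000
Confirm numerically:
  x=-11.366: |R|=0.93591 <1
  x=-11.045: |R|=0.92637 <1
  x=-10.885: |R|=0.92145 <1
  x=-9.228: |R|=0.86241 <1
  x=-14.530: |R|=1.01048 >1
  x=-14.364: |R|=1.00727 >1
Interval (-14.0000, 0).

(-14.0000,0); λ=-5 ⇒ h* = (14)/5 = 2.8000.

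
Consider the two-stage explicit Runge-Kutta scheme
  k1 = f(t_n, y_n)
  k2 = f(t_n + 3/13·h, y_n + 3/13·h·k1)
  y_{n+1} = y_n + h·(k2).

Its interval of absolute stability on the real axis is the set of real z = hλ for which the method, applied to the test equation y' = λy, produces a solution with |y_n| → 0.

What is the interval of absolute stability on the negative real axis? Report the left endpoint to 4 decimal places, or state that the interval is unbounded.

z∈(-4.3333,0).

Set f=λy, z=hλ:
  k1=λy_n ⇒ h·k1=z·y_n;  k2=λ(1+3/13z)y_n ⇒ h·k2=z(1+3/13z)y_n
  y_{n+1}/y_n = 1 + z(1+3/13z) = 1 + z + 3/13z²
  Hence R(z) = 1 + z + 3/13z².

Boundary: |R(x)|=1, x<0.
x=-0.54: |R|=0.5273
R=1: x+3/13x²=0 ⇒ x=−13/3=-4.3333; min R=1−1/(4·3/13)=-0.0833>−1
Confirm numerically:
  x=-3.577: |R|=0.37568 <1
  x=-2.500: |R|=0.05769 <1
  x=-2.341: |R|=0.07632 <1
  x=-2.127: |R|=0.08297 <1
  x=-4.628: |R|=1.31470 >1
  x=-4.555: |R|=1.23301 >1
  x=-4.427: |R|=1.09569 >1
So |R|<1 on (-4.3333, 0).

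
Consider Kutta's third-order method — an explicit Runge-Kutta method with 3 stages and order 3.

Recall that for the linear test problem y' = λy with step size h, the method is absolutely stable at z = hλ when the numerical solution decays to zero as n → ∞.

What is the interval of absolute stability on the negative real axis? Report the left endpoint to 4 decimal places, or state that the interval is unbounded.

With y'=λy (z=hλ):
  order 3, 3-stage ⇒ R(z)=1+z+z^2/2+z^3/6
  (e.g. R(-0.39)=0.67616, |R|=0.67616)

Find x<0 with |R(x)|<1.
x=-0.39: |R|=0.6762
|R(-2.2)|=0.5547 |R(-1.71)|=0.0813 |R(-0.67)|=0.5043
Bisect:
  x_lo=-3.1903 |R|=2.5132  x_hi=-0.1213 |R|=0.8858
  mid=-1.65579 |R|=0.04157 →hi
  mid=-2.42306 |R|=0.85850 →hi
  mid=-2.80669 |R|=1.55290 →lo
  mid=-2.61488 |R|=1.17599 →lo
  mid=-2.51897 |R|=1.01026 →lo
  mid=-2.47102 |R|=0.93269 →hi
  mid=-2.49499 |R|=0.97105 →hi
  mid=-2.50698 |R|=0.99055 →hi
  mid=-2.51298 |R|=1.00038 →lo
  mid=-2.50998 |R|=0.99546 →hi
  ...
  [-2.51279,-2.51260] ⇒ x*=-2.5127
Interval (-2.5127, 0).

(-2.5127, 0).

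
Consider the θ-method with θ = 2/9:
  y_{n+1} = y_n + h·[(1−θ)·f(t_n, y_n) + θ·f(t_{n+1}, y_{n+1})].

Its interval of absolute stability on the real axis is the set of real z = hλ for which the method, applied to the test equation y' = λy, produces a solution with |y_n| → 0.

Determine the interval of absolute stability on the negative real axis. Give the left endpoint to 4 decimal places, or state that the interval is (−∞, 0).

Test eqn y'=λy, z=hλ:
  y_{n+1} = y_n + z·[7/9·y_n + 2/9·y_{n+1}] ⇒ (1 − 2/9z)y_{n+1} = (1 + 7/9z)y_n
  R(z) = (1 + 7/9z)/(1 − 2/9z).

Need |R(x)|<1, x<0.
x=-1.79: |R|=0.2806
R=−1: 1+7/9x = −1+2/9x ⇒ -5/9x=2 ⇒ x=2/(-5/9)=-3.6000
Confirm numerically:
  x=-3.140: |R|=0.84948 <1
  x=-3.105: |R|=0.83728 <1
  x=-2.634: |R|=0.66148 <1
  x=-1.608: |R|=0.18468 <1
  x=-3.859: |R|=1.07746 >1
  x=-3.837: |R|=1.07107 >1
  x=-3.757: |R|=1.04754 >1
Interval (-3.6000, 0).

z∈(-3.6000,0).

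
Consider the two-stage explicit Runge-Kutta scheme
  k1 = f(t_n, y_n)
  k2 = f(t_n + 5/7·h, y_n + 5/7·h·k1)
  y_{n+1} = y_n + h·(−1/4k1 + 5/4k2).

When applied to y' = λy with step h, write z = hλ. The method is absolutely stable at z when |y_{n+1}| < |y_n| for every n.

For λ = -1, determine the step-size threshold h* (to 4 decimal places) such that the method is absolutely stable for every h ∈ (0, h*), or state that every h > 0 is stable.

(-1.1200,0); λ=-1 ⇒ h* = (28/25)/1 = 1.1200.

With y'=λy (z=hλ):
  k1=λy_n ⇒ h·k1=z·y_n;  k2=λ(1+5/7z)y_n ⇒ h·k2=z(1+5/7z)y_n
  y_{n+1}/y_n = 1 − 1/4z + 5/4z(1+5/7z) = 1 + z + 25/28z²
  R(z) = 1 + z + 25/28z².

Need |R(x)|<1, x<0.
x=-1.51: |R|=1.5258
R=1: x+25/28x²=0 ⇒ x=−28/25=-1.1200; min R=1−1/(4·25/28)=0.7200>−1
Confirm numerically:
  x=-1.051: |R|=0.93525 <1
  x=-0.676: |R|=0.73201 <1
  x=-0.497: |R|=0.72354 <1
  x=-0.478: |R|=0.72600 <1
  x=-1.582: |R|=1.65258 >1
  x=-1.500: |R|=1.50893 >1
Stable set (-1.1200, 0).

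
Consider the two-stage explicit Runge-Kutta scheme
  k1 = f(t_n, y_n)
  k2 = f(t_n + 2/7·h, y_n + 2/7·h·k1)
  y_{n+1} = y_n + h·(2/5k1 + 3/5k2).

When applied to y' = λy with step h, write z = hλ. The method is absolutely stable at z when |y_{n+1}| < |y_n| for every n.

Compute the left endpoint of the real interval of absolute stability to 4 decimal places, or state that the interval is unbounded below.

Set f=λy, z=hλ:
  k1=λy_n ⇒ h·k1=z·y_n;  k2=λ(1+2/7z)y_n ⇒ h·k2=z(1+2/7z)y_n
  y_{n+1}/y_n = 1 + 2/5z + 3/5z(1+2/7z) = 1 + z + 6/35z²
  R(z) = 1 + z + 6/35z².

Solve |R(x)|<1 on ℝ⁻.
x=-1.44: |R|=0.0845
R=1: x+6/35x²=0 ⇒ x=−35/6=-5.8333; min R=1−1/(4·6/35)=-0.4583>−1
Confirm numerically:
  x=-4.757: |R|=0.12227 <1
  x=-4.268: |R|=0.14529 <1
  x=-4.045: |R|=0.24008 <1
  x=-3.502: |R|=0.39960 <1
  x=-6.108: |R|=1.28760 >1
  x=-5.873: |R|=1.03994 >1
Stable set (-5.8333, 0).

z* = -5.8333.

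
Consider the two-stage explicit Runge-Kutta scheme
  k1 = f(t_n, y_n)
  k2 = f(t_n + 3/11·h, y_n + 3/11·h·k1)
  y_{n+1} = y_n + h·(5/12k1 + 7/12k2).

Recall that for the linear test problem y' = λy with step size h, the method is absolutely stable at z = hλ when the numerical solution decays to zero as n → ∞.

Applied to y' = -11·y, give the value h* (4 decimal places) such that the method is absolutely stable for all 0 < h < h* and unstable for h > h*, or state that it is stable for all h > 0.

Set f=λy, z=hλ:
  k1=λy_n ⇒ h·k1=z·y_n;  k2=λ(1+3/11z)y_n ⇒ h·k2=z(1+3/11z)y_n
  y_{n+1}/y_n = 1 + 5/12z + 7/12z(1+3/11z) = 1 + z + 7/44z²
  so R(z) = 1 + z + 7/44z².

Boundary: |R(x)|=1, x<0.
x=-1.32: |R|=0.0428
R=1: x+7/44x²=0 ⇒ x=−44/7=-6.2857; min R=1−1/(4·7/44)=-0.5714>−1
Confirm numerically:
  x=-6.115: |R|=0.83392 <1
  x=-3.218: |R|=0.57053 <1
  x=-3.048: |R|=0.57000 <1
  x=-6.802: |R|=1.55869 >1
  x=-6.755: |R|=1.50432 >1
Stable set (-6.2857, 0).

(-6.2857,0); λ=-11 ⇒ h* = (44/7)/11 = 0.5714.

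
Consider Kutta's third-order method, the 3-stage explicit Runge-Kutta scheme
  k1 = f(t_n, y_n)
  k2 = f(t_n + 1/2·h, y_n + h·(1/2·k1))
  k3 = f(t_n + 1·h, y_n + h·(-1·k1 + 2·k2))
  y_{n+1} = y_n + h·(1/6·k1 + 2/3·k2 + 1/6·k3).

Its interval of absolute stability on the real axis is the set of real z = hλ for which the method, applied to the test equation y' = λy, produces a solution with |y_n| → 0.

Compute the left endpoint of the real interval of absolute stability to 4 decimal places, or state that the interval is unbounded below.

On y'=λy, z=hλ:
  order 3, 3-stage ⇒ R(z)=1+z+z^2/2+z^3/6
  (e.g. R(-0.4)=0.66933, |R|=0.66933)

Boundary: |R(x)|=1, x<0.
x=-0.4: |R|=0.6693
|R(-2.36)|=0.7659 |R(-2.17)|=0.5186 |R(-1.46)|=0.0871
Bisect:
  x_lo=-3.1043 |R|=2.2718  x_hi=-0.0699 |R|=0.9325
  mid=-1.58710 |R|=0.00605 →hi
  mid=-2.34570 |R|=0.74568 →hi
  mid=-2.72500 |R|=1.38467 →lo
  mid=-2.53535 |R|=1.03756 →lo
  mid=-2.44053 |R|=0.88514 →hi
  mid=-2.48794 |R|=0.95968 →hi
  mid=-2.51165 |R|=0.99820 →hi
  mid=-2.52350 |R|=1.01777 →lo
  mid=-2.51757 |R|=1.00796 →lo
  mid=-2.51461 |R|=1.00307 →lo
  ...
  [-2.51276,-2.51257] ⇒ x*=-2.5127
Interval (-2.5127, 0).

z* = -2.5127.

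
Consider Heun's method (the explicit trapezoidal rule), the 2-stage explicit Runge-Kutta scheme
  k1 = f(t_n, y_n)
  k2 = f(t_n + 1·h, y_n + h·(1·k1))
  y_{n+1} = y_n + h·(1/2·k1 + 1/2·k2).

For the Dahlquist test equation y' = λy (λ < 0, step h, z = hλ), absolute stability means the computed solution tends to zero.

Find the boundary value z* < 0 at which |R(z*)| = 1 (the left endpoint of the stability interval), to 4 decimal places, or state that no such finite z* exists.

left endpoint -2.0000.

With y'=λy (z=hλ):
  order 2, 2-stage ⇒ R(z)=1+z+z^2/2
  (e.g. R(-1.13)=0.50845, |R|=0.50845)

Solve |R(x)|<1 on ℝ⁻.
x=-1.13: |R|=0.5085
|R(-2.2)|=1.2200 |R(-1.86)|=0.8698 |R(-1.17)|=0.5144
Bisect:
  x_lo=-2.6639 |R|=1.8844  x_hi=-0.2616 |R|=0.7726
  mid=-1.46275 |R|=0.60707 →hi
  mid=-2.06335 |R|=1.06536 →lo
  mid=-1.76305 |R|=0.79112 →hi
  mid=-1.91320 |R|=0.91697 →hi
  mid=-1.98828 |R|=0.98834 →hi
  mid=-2.02581 |R|=1.02615 →lo
  mid=-2.00704 |R|=1.00707 →lo
  ...
  [-2.00001,-1.99986] ⇒ x*=-2.0000
Stable set (-2.0000, 0).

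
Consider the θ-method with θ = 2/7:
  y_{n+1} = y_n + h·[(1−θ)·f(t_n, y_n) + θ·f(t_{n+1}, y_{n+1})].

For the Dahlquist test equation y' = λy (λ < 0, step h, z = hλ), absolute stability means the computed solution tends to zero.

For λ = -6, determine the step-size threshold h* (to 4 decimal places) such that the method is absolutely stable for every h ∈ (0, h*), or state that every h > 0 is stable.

(-4.6667,0); λ=-6 ⇒ h* = (14/3)/6 = 0.7778.

With y'=λy (z=hλ):
  y_{n+1} = y_n + z·[5/7·y_n + 2/7·y_{n+1}] ⇒ (1 − 2/7z)y_{n+1} = (1 + 5/7z)y_n
  Hence R(z) = (1 + 5/7z)/(1 − 2/7z).

Boundary: |R(x)|=1, x<0.
x=-1.54: |R|=0.0694
R=−1: 1+5/7x = −1+2/7x ⇒ -3/7x=2 ⇒ x=2/(-3/7)=-4.6667
Confirm numerically:
  x=-4.372: |R|=0.94385 <1
  x=-3.757: |R|=0.81197 <1
  x=-2.683: |R|=0.51876 <1
  x=-5.220: |R|=1.09518 >1
  x=-4.952: |R|=1.05064 >1
Interval (-4.6667, 0).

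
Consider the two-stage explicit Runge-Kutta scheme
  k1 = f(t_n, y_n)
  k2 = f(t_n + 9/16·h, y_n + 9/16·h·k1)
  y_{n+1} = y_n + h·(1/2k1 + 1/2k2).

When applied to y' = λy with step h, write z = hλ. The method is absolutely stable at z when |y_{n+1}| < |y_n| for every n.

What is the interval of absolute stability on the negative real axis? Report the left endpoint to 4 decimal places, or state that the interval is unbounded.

Set f=λy, z=hλ:
  k1=λy_n ⇒ h·k1=z·y_n;  k2=λ(1+9/16z)y_n ⇒ h·k2=z(1+9/16z)y_n
  y_{n+1}/y_n = 1 + 1/2z + 1/2z(1+9/16z) = 1 + z + 9/32z²
  so R(z) = 1 + z + 9/32z².

Need |R(x)|<1, x<0.
x=-0.8: |R|=0.3800
R=1: x+9/32x²=0 ⇒ x=−32/9=-3.5556; min R=1−1/(4·9/32)=0.1111>−1
Confirm numerically:
  x=-2.175: |R|=0.15549 <1
  x=-1.699: |R|=0.11286 <1
  x=-1.550: |R|=0.12570 <1
  x=-3.991: |R|=1.48877 >1
  x=-3.984: |R|=1.48007 >1
So |R|<1 on (-3.5556, 0).

(-3.5556, 0).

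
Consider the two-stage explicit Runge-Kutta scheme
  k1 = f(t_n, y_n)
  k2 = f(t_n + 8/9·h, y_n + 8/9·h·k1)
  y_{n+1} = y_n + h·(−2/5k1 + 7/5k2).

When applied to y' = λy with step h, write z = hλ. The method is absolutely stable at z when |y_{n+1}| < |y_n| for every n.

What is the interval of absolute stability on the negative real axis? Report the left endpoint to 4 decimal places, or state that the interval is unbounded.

Test eqn y'=λy, z=hλ:
  k1=λy_n ⇒ h·k1=z·y_n;  k2=λ(1+8/9z)y_n ⇒ h·k2=z(1+8/9z)y_n
  y_{n+1}/y_n = 1 − 2/5z + 7/5z(1+8/9z) = 1 + z + 56/45z²
  Hence R(z) = 1 + z + 56/45z².

Need |R(x)|<1, x<0.
x=-1.29: |R|=1.7809
R=1: x+56/45x²=0 ⇒ x=−45/56=-0.8036; min R=1−1/(4·56/45)=0.7991>−1
Confirm numerically:
  x=-0.752: |R|=0.95174 <1
  x=-0.478: |R|=0.80634 <1
  x=-0.386: |R|=0.79942 <1
  x=-0.325: |R|=0.80644 <1
  x=-1.369: |R|=1.96329 >1
  x=-1.098: |R|=1.40231 >1
  x=-0.997: |R|=1.23999 >1
Stable set (-0.8036, 0).

(-0.8036, 0).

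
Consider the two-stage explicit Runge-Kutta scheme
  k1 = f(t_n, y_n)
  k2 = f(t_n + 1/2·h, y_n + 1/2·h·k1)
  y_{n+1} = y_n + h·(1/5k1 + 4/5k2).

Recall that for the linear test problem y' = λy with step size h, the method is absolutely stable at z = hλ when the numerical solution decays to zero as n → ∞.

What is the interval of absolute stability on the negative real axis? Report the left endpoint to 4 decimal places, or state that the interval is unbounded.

With y'=λy (z=hλ):
  k1=λy_n ⇒ h·k1=z·y_n;  k2=λ(1+1/2z)y_n ⇒ h·k2=z(1+1/2z)y_n
  y_{n+1}/y_n = 1 + 1/5z + 4/5z(1+1/2z) = 1 + z + 2/5z²
  ⇒ R(z) = 1 + z + 2/5z².

Need |R(x)|<1, x<0.
x=-1.54: |R|=0.4086
R=1: x+2/5x²=0 ⇒ x=−5/2=-2.5000; min R=1−1/(4·2/5)=0.3750>−1
Confirm numerically:
  x=-2.010: |R|=0.60604 <1
  x=-1.624: |R|=0.43095 <1
  x=-1.047: |R|=0.39148 <1
  x=-2.859: |R|=1.41055 >1
  x=-2.608: |R|=1.11267 >1
Stable set (-2.5000, 0).

(-2.5000, 0).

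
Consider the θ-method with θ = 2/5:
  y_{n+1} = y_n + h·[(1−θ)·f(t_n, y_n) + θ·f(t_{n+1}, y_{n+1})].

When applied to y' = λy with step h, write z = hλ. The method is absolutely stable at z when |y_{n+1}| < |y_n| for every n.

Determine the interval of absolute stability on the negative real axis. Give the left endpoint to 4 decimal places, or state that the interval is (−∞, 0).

(-10.0000, 0).

On y'=λy, z=hλ:
  y_{n+1} = y_n + z·[3/5·y_n + 2/5·y_{n+1}] ⇒ (1 − 2/5z)y_{n+1} = (1 + 3/5z)y_n
  ⇒ R(z) = (1 + 3/5z)/(1 − 2/5z).

Boundary: |R(x)|=1, x<0.
x=-0.69: |R|=0.4592
R=−1: 1+3/5x = −1+2/5x ⇒ -1/5x=2 ⇒ x=2/(-1/5)=-10.0000
Confirm numerically:
  x=-5.909: |R|=0.75675 <1
  x=-5.780: |R|=0.74517 <1
  x=-4.914: |R|=0.65700 <1
  x=-10.536: |R|=1.02056 >1
  x=-10.256: |R|=1.01003 >1
  x=-10.145: |R|=1.00573 >1
Interval (-10.0000, 0).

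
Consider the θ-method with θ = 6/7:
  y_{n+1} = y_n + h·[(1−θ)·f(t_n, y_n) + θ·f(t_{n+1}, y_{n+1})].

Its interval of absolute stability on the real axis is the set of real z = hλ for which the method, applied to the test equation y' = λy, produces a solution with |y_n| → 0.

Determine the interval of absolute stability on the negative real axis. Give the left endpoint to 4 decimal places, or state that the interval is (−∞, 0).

With y'=λy (z=hλ):
  y_{n+1} = y_n + z·[1/7·y_n + 6/7·y_{n+1}] ⇒ (1 − 6/7z)y_{n+1} = (1 + 1/7z)y_n
  ⇒ R(z) = (1 + 1/7z)/(1 − 6/7z).

Need |R(x)|<1, x<0.
x=-1.22: |R|=0.4036
x=-2: |R|=0.2632
x=-10: |R|=0.0448
x=-100: |R|=0.1532
θ=6/7≥1/2 ⇒ |1+1/7x|<|1−6/7x| ∀x<0 ⇒ unbounded interval.

unbounded; (−∞, 0).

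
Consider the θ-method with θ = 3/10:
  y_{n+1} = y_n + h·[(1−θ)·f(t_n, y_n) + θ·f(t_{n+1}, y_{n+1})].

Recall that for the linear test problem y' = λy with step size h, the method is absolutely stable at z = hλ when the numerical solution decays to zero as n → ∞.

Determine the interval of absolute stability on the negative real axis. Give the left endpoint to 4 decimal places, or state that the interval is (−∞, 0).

z∈(-5.0000,0).

Set f=λy, z=hλ:
  y_{n+1} = y_n + z·[7/10·y_n + 3/10·y_{n+1}] ⇒ (1 − 3/10z)y_{n+1} = (1 + 7/10z)y_n
  so R(z) = (1 + 7/10z)/(1 − 3/10z).

Boundary: |R(x)|=1, x<0.
x=-1.39: |R|=0.0191
R=−1: 1+7/10x = −1+3/10x ⇒ -2/5x=2 ⇒ x=2/(-2/5)=-5.0000
Confirm numerically:
  x=-3.293: |R|=0.65652 <1
  x=-2.736: |R|=0.50264 <1
  x=-2.536: |R|=0.44025 <1
  x=-2.077: |R|=0.27965 <1
  x=-5.270: |R|=1.04184 >1
  x=-5.246: |R|=1.03823 >1
So |R|<1 on (-5.0000, 0).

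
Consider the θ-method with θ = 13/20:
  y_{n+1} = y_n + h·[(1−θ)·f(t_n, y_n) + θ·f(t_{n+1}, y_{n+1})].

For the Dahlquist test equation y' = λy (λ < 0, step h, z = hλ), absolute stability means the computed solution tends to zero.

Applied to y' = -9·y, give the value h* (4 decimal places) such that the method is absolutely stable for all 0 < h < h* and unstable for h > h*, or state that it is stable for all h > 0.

Test eqn y'=λy, z=hλ:
  y_{n+1} = y_n + z·[7/20·y_n + 13/20·y_{n+1}] ⇒ (1 − 13/20z)y_{n+1} = (1 + 7/20z)y_n
  ⇒ R(z) = (1 + 7/20z)/(1 − 13/20z).

Boundary: |R(x)|=1, x<0.
x=-0.72: |R|=0.5095
x=-2: |R|=0.1304
x=-10: |R|=0.3333
x=-100: |R|=0.5152
θ=13/20≥1/2 ⇒ |1+7/20x|<|1−13/20x| ∀x<0 ⇒ stable on all of ℝ⁻.

(−∞, 0) — no finite endpoint. Any h>0 works for λ=-9.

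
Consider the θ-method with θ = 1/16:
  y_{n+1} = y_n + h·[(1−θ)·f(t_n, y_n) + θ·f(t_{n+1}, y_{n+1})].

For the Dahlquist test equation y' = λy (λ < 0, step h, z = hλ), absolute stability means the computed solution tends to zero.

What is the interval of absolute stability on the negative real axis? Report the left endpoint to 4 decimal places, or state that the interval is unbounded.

(-2.2857, 0).

On y'=λy, z=hλ:
  y_{n+1} = y_n + z·[15/16·y_n + 1/16·y_{n+1}] ⇒ (1 − 1/16z)y_{n+1} = (1 + 15/16z)y_n
  ⇒ R(z) = (1 + 15/16z)/(1 − 1/16z).

Need |R(x)|<1, x<0.
x=-0.9: |R|=0.1479
R=−1: 1+15/16x = −1+1/16x ⇒ -7/8x=2 ⇒ x=2/(-7/8)=-2.2857
Confirm numerically:
  x=-2.131: |R|=0.88054 <1
  x=-2.107: |R|=0.86182 <1
  x=-1.873: |R|=0.67672 <1
  x=-2.544: |R|=1.19500 >1
  x=-2.467: |R|=1.13743 >1
  x=-2.441: |R|=1.11789 >1
Stable set (-2.2857, 0).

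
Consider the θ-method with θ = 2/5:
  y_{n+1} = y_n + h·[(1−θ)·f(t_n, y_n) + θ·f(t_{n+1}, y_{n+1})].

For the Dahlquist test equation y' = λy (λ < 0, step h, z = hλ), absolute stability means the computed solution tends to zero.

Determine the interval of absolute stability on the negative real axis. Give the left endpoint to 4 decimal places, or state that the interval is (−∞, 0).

Test eqn y'=λy, z=hλ:
  y_{n+1} = y_n + z·[3/5·y_n + 2/5·y_{n+1}] ⇒ (1 − 2/5z)y_{n+1} = (1 + 3/5z)y_n
  R(z) = (1 + 3/5z)/(1 − 2/5z).

Need |R(x)|<1, x<0.
x=-0.81: |R|=0.3882
R=−1: 1+3/5x = −1+2/5x ⇒ -1/5x=2 ⇒ x=2/(-1/5)=-10.0000
Confirm numerically:
  x=-9.598: |R|=0.98339 <1
  x=-8.812: |R|=0.94749 <1
  x=-4.393: |R|=0.59328 <1
  x=-10.180: |R|=1.00710 >1
  x=-10.171: |R|=1.00675 >1
  x=-10.052: |R|=1.00207 >1
Interval (-10.0000, 0).

(-10.0000, 0).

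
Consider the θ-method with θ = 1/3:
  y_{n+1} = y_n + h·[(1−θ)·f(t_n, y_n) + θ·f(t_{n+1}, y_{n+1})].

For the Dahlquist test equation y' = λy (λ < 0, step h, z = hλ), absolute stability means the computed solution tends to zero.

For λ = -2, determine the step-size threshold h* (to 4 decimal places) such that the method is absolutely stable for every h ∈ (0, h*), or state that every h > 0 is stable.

Set f=λy, z=hλ:
  y_{n+1} = y_n + z·[2/3·y_n + 1/3·y_{n+1}] ⇒ (1 − 1/3z)y_{n+1} = (1 + 2/3z)y_n
  so R(z) = (1 + 2/3z)/(1 − 1/3z).

Find x<0 with |R(x)|<1.
x=-0.51: |R|=0.5641
R=−1: 1+2/3x = −1+1/3x ⇒ -1/3x=2 ⇒ x=2/(-1/3)=-6.0000
Confirm numerically:
  x=-5.457: |R|=0.93579 <1
  x=-5.007: |R|=0.87598 <1
  x=-4.084: |R|=0.72953 <1
  x=-6.394: |R|=1.04194 >1
  x=-6.296: |R|=1.03184 >1
  x=-6.073: |R|=1.00805 >1
So |R|<1 on (-6.0000, 0).

(-6.0000,0); λ=-2 ⇒ h* = (6)/2 = 3.0000.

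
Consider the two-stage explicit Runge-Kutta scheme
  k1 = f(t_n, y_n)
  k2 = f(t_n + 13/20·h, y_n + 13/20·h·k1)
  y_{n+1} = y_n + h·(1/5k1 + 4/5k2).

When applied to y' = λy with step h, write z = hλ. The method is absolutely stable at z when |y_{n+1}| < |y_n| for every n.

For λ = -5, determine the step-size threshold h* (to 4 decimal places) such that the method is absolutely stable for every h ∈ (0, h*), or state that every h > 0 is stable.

(-1.9231,0); λ=-5 ⇒ h* = (25/13)/5 = 0.3846.

Test eqn y'=λy, z=hλ:
  k1=λy_n ⇒ h·k1=z·y_n;  k2=λ(1+13/20z)y_n ⇒ h·k2=z(1+13/20z)y_n
  y_{n+1}/y_n = 1 + 1/5z + 4/5z(1+13/20z) = 1 + z + 13/25z²
  R(z) = 1 + z + 13/25z².

Find x<0 with |R(x)|<1.
x=-0.37: |R|=0.7012
R=1: x+13/25x²=0 ⇒ x=−25/13=-1.9231; min R=1−1/(4·13/25)=0.5192>−1
Confirm numerically:
  x=-1.506: |R|=0.67338 <1
  x=-1.476: |R|=0.65686 <1
  x=-1.118: |R|=0.53196 <1
  x=-2.445: |R|=1.66357 >1
  x=-2.376: |R|=1.55960 >1
  x=-2.361: |R|=1.53765 >1
Interval (-1.9231, 0).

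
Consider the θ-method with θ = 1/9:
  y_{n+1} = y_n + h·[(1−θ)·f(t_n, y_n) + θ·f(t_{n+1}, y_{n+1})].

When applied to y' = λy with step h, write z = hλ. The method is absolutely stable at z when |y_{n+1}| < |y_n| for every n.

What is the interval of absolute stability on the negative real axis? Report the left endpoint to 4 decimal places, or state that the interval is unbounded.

(-2.5714, 0).

On y'=λy, z=hλ:
  y_{n+1} = y_n + z·[8/9·y_n + 1/9·y_{n+1}] ⇒ (1 − 1/9z)y_{n+1} = (1 + 8/9z)y_n
  R(z) = (1 + 8/9z)/(1 − 1/9z).

Find x<0 with |R(x)|<1.
x=-0.73: |R|=0.3248
R=−1: 1+8/9x = −1+1/9x ⇒ -7/9x=2 ⇒ x=2/(-7/9)=-2.5714
Confirm numerically:
  x=-2.409: |R|=0.90034 <1
  x=-1.981: |R|=0.62362 <1
  x=-1.526: |R|=0.30477 <1
  x=-3.088: |R|=1.29914 >1
  x=-2.634: |R|=1.03765 >1
Interval (-2.5714, 0).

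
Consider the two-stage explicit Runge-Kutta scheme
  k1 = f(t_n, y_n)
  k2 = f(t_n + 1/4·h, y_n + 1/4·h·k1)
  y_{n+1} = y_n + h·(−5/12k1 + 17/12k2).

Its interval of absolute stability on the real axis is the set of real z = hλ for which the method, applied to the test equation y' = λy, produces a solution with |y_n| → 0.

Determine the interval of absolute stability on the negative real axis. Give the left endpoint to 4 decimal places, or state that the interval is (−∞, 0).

Set f=λy, z=hλ:
  k1=λy_n ⇒ h·k1=z·y_n;  k2=λ(1+1/4z)y_n ⇒ h·k2=z(1+1/4z)y_n
  y_{n+1}/y_n = 1 − 5/12z + 17/12z(1+1/4z) = 1 + z + 17/48z²
  R(z) = 1 + z + 17/48z².

Find x<0 with |R(x)|<1.
x=-0.56: |R|=0.5511
R=1: x+17/48x²=0 ⇒ x=−48/17=-2.8235; min R=1−1/(4·17/48)=0.2941>−1
Confirm numerically:
  x=-2.282: |R|=0.56233 <1
  x=-2.232: |R|=0.53240 <1
  x=-1.926: |R|=0.38777 <1
  x=-3.421: |R|=1.72390 >1
  x=-3.261: |R|=1.50525 >1
  x=-3.220: |R|=1.45214 >1
Stable set (-2.8235, 0).

z∈(-2.8235,0).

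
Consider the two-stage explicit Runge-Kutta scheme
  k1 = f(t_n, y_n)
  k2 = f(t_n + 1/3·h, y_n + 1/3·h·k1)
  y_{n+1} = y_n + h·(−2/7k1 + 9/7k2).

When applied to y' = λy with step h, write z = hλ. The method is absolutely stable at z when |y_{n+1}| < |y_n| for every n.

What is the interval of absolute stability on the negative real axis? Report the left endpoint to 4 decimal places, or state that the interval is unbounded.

Test eqn y'=λy, z=hλ:
  k1=λy_n ⇒ h·k1=z·y_n;  k2=λ(1+1/3z)y_n ⇒ h·k2=z(1+1/3z)y_n
  y_{n+1}/y_n = 1 − 2/7z + 9/7z(1+1/3z) = 1 + z + 3/7z²
  R(z) = 1 + z + 3/7z².

Solve |R(x)|<1 on ℝ⁻.
x=-1.45: |R|=0.4511
R=1: x+3/7x²=0 ⇒ x=−7/3=-2.3333; min R=1−1/(4·3/7)=0.4167>−1
Confirm numerically:
  x=-1.833: |R|=0.60695 <1
  x=-1.784: |R|=0.58000 <1
  x=-1.606: |R|=0.49939 <1
  x=-1.593: |R|=0.49456 <1
  x=-2.704: |R|=1.42955 >1
  x=-2.482: |R|=1.15814 >1
Interval (-2.3333, 0).

z∈(-2.3333,0).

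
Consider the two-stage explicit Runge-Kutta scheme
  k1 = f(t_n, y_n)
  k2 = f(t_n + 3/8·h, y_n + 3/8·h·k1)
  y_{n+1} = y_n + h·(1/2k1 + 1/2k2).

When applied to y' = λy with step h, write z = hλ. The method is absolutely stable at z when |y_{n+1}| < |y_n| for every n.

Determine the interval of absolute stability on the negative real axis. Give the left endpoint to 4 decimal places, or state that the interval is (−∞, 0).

(-5.3333, 0).

With y'=λy (z=hλ):
  k1=λy_n ⇒ h·k1=z·y_n;  k2=λ(1+3/8z)y_n ⇒ h·k2=z(1+3/8z)y_n
  y_{n+1}/y_n = 1 + 1/2z + 1/2z(1+3/8z) = 1 + z + 3/16z²
  Hence R(z) = 1 + z + 3/16z².

Need |R(x)|<1, x<0.
x=-0.45: |R|=0.5880
R=1: x+3/16x²=0 ⇒ x=−16/3=-5.3333; min R=1−1/(4·3/16)=-0.3333>−1
Confirm numerically:
  x=-5.203: |R|=0.87285 <1
  x=-4.494: |R|=0.29276 <1
  x=-3.968: |R|=0.01581 <1
  x=-3.321: |R|=0.25305 <1
  x=-5.904: |R|=1.63173 >1
  x=-5.885: |R|=1.60873 >1
  x=-5.411: |R|=1.07880 >1
Interval (-5.3333, 0).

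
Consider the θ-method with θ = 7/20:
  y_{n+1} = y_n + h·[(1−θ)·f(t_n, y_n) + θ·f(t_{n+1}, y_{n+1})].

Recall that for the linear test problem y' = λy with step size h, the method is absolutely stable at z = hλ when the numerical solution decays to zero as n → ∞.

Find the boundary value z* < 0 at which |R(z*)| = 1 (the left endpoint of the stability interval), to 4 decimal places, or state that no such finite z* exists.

Set f=λy, z=hλ:
  y_{n+1} = y_n + z·[13/20·y_n + 7/20·y_{n+1}] ⇒ (1 − 7/20z)y_{n+1} = (1 + 13/20z)y_n
  Hence R(z) = (1 + 13/20z)/(1 − 7/20z).

Find x<0 with |R(x)|<1.
x=-0.9: |R|=0.3156
R=−1: 1+13/20x = −1+7/20x ⇒ -3/10x=2 ⇒ x=2/(-3/10)=-6.6667
Confirm numerically:
  x=-6.335: |R|=0.96907 <1
  x=-4.831: |R|=0.79534 <1
  x=-4.048: |R|=0.67494 <1
  x=-6.945: |R|=1.02434 >1
  x=-6.796: |R|=1.01148 >1
  x=-6.770: |R|=1.00920 >1
Stable set (-6.6667, 0).

z* = -6.6667.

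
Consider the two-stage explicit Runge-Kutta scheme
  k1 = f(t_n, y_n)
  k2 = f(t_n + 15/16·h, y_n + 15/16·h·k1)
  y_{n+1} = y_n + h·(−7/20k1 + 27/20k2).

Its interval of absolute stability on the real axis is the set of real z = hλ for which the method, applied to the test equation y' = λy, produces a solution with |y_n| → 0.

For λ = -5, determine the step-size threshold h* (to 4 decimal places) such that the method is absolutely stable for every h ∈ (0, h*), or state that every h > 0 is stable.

(-0.7901,0); λ=-5 ⇒ h* = (64/81)/5 = 0.1580.

Set f=λy, z=hλ:
  k1=λy_n ⇒ h·k1=z·y_n;  k2=λ(1+15/16z)y_n ⇒ h·k2=z(1+15/16z)y_n
  y_{n+1}/y_n = 1 − 7/20z + 27/20z(1+15/16z) = 1 + z + 81/64z²
  so R(z) = 1 + z + 81/64z².

Solve |R(x)|<1 on ℝ⁻.
x=-1.53: |R|=2.4327
R=1: x+81/64x²=0 ⇒ x=−64/81=-0.7901; min R=1−1/(4·81/64)=0.8025>−1
Confirm numerically:
  x=-0.657: |R|=0.88931 <1
  x=-0.572: |R|=0.84209 <1
  x=-0.550: |R|=0.83285 <1
  x=-0.363: |R|=0.80377 <1
  x=-1.366: |R|=1.99560 >1
  x=-1.326: |R|=1.89932 >1
  x=-1.043: |R|=1.33381 >1
Stable set (-0.7901, 0).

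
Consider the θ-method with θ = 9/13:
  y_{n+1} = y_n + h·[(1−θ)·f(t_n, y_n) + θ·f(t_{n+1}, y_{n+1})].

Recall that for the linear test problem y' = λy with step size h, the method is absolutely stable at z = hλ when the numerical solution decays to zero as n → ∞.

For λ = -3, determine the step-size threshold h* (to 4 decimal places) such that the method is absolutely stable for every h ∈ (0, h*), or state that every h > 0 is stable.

interval (−∞, 0). Any h>0 works for λ=-3.

Test eqn y'=λy, z=hλ:
  y_{n+1} = y_n + z·[4/13·y_n + 9/13·y_{n+1}] ⇒ (1 − 9/13z)y_{n+1} = (1 + 4/13z)y_n
  so R(z) = (1 + 4/13z)/(1 − 9/13z).

Find x<0 with |R(x)|<1.
x=-0.37: |R|=0.7055
x=-2: |R|=0.1613
x=-10: |R|=0.2621
x=-100: |R|=0.4239
θ=9/13≥1/2 ⇒ |1+4/13x|<|1−9/13x| ∀x<0 ⇒ interval (−∞,0).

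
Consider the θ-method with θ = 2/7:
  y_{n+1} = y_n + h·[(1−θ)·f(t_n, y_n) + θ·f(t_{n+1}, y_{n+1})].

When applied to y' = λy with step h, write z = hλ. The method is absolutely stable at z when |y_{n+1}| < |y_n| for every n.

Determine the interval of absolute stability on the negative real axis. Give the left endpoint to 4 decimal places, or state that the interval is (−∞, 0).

Test eqn y'=λy, z=hλ:
  y_{n+1} = y_n + z·[5/7·y_n + 2/7·y_{n+1}] ⇒ (1 − 2/7z)y_{n+1} = (1 + 5/7z)y_n
  so R(z) = (1 + 5/7z)/(1 − 2/7z).

Boundary: |R(x)|=1, x<0.
x=-0.92: |R|=0.2715
R=−1: 1+5/7x = −1+2/7x ⇒ -3/7x=2 ⇒ x=2/(-3/7)=-4.6667
Confirm numerically:
  x=-3.118: |R|=0.64899 <1
  x=-2.625: |R|=0.50000 <1
  x=-2.519: |R|=0.46478 <1
  x=-2.213: |R|=0.35577 <1
  x=-5.192: |R|=1.09066 >1
  x=-5.132: |R|=1.08086 >1
  x=-4.934: |R|=1.04755 >1
Interval (-4.6667, 0).

z∈(-4.6667,0).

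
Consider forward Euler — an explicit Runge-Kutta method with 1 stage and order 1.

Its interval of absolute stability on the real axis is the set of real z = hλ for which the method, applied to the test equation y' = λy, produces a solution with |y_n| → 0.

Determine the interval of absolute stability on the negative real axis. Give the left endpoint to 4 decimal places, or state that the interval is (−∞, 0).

(-2.0000, 0).

On y'=λy, z=hλ:
  order 1, 1-stage ⇒ R(z)=1+z
  (e.g. R(-1.14)=-0.14000, |R|=0.14000)

Need |R(x)|<1, x<0.
x=-1.14: |R|=0.1400
|R(-0.98)|=0.0200 |R(-0.87)|=0.1300 |R(-0.77)|=0.2300
Bisect:
  x_lo=-2.3061 |R|=1.3061  x_hi=-0.1359 |R|=0.8641
  mid=-1.22101 |R|=0.22101 →hi
  mid=-1.76354 |R|=0.76354 →hi
  mid=-2.03481 |R|=1.03481 →lo
  mid=-1.89917 |R|=0.89917 →hi
  mid=-1.96699 |R|=0.96699 →hi
  mid=-2.00090 |R|=1.00090 →lo
  mid=-1.98394 |R|=0.98394 →hi
  mid=-1.99242 |R|=0.99242 →hi
  mid=-1.99666 |R|=0.99666 →hi
  ...
  [-2.00010,-1.99997] ⇒ x*=-2.0000
Stable set (-2.0000, 0).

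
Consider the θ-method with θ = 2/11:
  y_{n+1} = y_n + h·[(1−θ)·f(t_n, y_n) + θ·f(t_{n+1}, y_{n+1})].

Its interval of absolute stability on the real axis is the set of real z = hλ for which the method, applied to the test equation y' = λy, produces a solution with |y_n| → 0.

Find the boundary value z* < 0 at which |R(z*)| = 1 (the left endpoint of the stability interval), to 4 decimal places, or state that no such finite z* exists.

z* = -3.1429.

Test eqn y'=λy, z=hλ:
  y_{n+1} = y_n + z·[9/11·y_n + 2/11·y_{n+1}] ⇒ (1 − 2/11z)y_{n+1} = (1 + 9/11z)y_n
  ⇒ R(z) = (1 + 9/11z)/(1 − 2/11z).

Need |R(x)|<1, x<0.
x=-1.61: |R|=0.2454
R=−1: 1+9/11x = −1+2/11x ⇒ -7/11x=2 ⇒ x=2/(-7/11)=-3.1429
Confirm numerically:
  x=-2.351: |R|=0.64699 <1
  x=-2.124: |R|=0.53227 <1
  x=-1.987: |R|=0.45966 <1
  x=-1.441: |R|=0.14184 <1
  x=-3.712: |R|=1.21624 >1
  x=-3.274: |R|=1.05231 >1
Stable set (-3.1429, 0).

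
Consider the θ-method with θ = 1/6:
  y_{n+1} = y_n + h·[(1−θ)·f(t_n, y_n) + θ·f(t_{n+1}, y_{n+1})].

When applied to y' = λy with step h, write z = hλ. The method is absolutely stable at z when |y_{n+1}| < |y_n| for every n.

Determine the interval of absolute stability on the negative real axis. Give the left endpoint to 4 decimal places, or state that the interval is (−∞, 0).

On y'=λy, z=hλ:
  y_{n+1} = y_n + z·[5/6·y_n + 1/6·y_{n+1}] ⇒ (1 − 1/6z)y_{n+1} = (1 + 5/6z)y_n
  so R(z) = (1 + 5/6z)/(1 − 1/6z).

Find x<0 with |R(x)|<1.
x=-0.66: |R|=0.4054
R=−1: 1+5/6x = −1+1/6x ⇒ -2/3x=2 ⇒ x=2/(-2/3)=-3.0000
Confirm numerically:
  x=-2.896: |R|=0.95324 <1
  x=-1.376: |R|=0.11931 <1
  x=-1.357: |R|=0.10670 <1
  x=-3.306: |R|=1.13153 >1
  x=-3.282: |R|=1.12153 >1
Interval (-3.0000, 0).

(-3.0000, 0).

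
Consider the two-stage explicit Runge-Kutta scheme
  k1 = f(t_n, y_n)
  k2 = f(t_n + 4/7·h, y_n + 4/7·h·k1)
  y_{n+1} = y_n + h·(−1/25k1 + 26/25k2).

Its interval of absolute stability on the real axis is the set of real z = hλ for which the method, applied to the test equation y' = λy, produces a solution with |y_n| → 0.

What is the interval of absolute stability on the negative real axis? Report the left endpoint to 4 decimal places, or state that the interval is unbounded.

Set f=λy, z=hλ:
  k1=λy_n ⇒ h·k1=z·y_n;  k2=λ(1+4/7z)y_n ⇒ h·k2=z(1+4/7z)y_n
  y_{n+1}/y_n = 1 − 1/25z + 26/25z(1+4/7z) = 1 + z + 104/175z²
  Hence R(z) = 1 + z + 104/175z².

Solve |R(x)|<1 on ℝ⁻.
x=-1.06: |R|=0.6077
R=1: x+104/175x²=0 ⇒ x=−175/104=-1.6827; min R=1−1/(4·104/175)=0.5793>−1
Confirm numerically:
  x=-1.606: |R|=0.92680 <1
  x=-1.470: |R|=0.81419 <1
  x=-0.902: |R|=0.58151 <1
  x=-0.740: |R|=0.58543 <1
  x=-2.282: |R|=1.81276 >1
  x=-2.249: |R|=1.75690 >1
  x=-1.885: |R|=1.22663 >1
Stable set (-1.6827, 0).

z∈(-1.6827,0).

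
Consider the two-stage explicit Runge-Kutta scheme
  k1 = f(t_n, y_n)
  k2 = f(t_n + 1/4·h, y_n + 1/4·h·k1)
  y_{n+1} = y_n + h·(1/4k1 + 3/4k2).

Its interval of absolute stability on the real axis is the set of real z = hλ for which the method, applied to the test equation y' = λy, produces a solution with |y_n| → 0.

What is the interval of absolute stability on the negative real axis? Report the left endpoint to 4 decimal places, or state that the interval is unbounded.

Test eqn y'=λy, z=hλ:
  k1=λy_n ⇒ h·k1=z·y_n;  k2=λ(1+1/4z)y_n ⇒ h·k2=z(1+1/4z)y_n
  y_{n+1}/y_n = 1 + 1/4z + 3/4z(1+1/4z) = 1 + z + 3/16z²
  so R(z) = 1 + z + 3/16z².

Need |R(x)|<1, x<0.
x=-1.7: |R|=0.1581
R=1: x+3/16x²=0 ⇒ x=−16/3=-5.3333; min R=1−1/(4·3/16)=-0.3333>−1
Confirm numerically:
  x=-4.818: |R|=0.53446 <1
  x=-3.998: |R|=0.00100 <1
  x=-3.927: |R|=0.03550 <1
  x=-5.880: |R|=1.60270 >1
  x=-5.416: |R|=1.08395 >1
So |R|<1 on (-5.3333, 0).

(-5.3333, 0).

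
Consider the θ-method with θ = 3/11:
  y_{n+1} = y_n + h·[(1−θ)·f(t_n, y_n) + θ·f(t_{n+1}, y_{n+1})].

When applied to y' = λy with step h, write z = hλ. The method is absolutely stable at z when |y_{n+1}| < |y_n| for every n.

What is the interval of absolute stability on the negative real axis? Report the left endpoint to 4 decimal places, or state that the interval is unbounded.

(-4.4000, 0).

Test eqn y'=λy, z=hλ:
  y_{n+1} = y_n + z·[8/11·y_n + 3/11·y_{n+1}] ⇒ (1 − 3/11z)y_{n+1} = (1 + 8/11z)y_n
  so R(z) = (1 + 8/11z)/(1 − 3/11z).

Boundary: |R(x)|=1, x<0.
x=-1.12: |R|=0.1421
R=−1: 1+8/11x = −1+3/11x ⇒ -5/11x=2 ⇒ x=2/(-5/11)=-4.4000
Confirm numerically:
  x=-3.856: |R|=0.87948 <1
  x=-3.444: |R|=0.77592 <1
  x=-2.517: |R|=0.49248 <1
  x=-2.380: |R|=0.44322 <1
  x=-4.711: |R|=1.06187 >1
  x=-4.537: |R|=1.02783 >1
Interval (-4.4000, 0).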